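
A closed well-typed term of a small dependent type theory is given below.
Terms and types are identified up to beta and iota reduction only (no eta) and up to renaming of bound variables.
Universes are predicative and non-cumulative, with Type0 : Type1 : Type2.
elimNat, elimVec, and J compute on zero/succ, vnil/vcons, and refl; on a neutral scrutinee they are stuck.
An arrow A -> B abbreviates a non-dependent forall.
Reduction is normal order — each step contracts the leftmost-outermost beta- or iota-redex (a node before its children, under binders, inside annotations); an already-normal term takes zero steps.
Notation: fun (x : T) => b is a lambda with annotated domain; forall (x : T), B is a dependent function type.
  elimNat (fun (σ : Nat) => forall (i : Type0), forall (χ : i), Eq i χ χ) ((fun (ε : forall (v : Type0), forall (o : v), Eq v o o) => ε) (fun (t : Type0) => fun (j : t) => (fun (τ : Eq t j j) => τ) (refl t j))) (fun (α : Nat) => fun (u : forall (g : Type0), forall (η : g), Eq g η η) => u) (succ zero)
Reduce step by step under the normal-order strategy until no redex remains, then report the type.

normal-order reduction:
  elimNat (fun (σ : Nat) => forall (i : Type0), forall (χ : i), Eq i χ χ) ((fun (ε : forall (v : Type0), forall (o : v), Eq v o o) => ε) (fun (t : Type0) => fun (j : t) => (fun (τ : Eq t j j) => τ) (refl t j))) (fun (α : Nat) => fun (u : forall (g : Type0), forall (η : g), Eq g η η) => u) (succ zero)
  ~> (fun (σ : Nat) => fun (i : forall (χ : Type0), forall (ε : χ), Eq χ ε ε) => i) zero (elimNat (fun (v : Nat) => forall (o : Type0), forall (t : o), Eq o t t) ((fun (j : forall (τ : Type0), forall (α : τ), Eq τ α α) => j) (fun (u : Type0) => fun (g : u) => (fun (η : Eq u g g) => η) (refl u g))) (fun (x : Nat) => fun (ω : forall (z : Type0), forall (n : z), Eq z n n) => ω) zero)
  ~> (fun (σ : forall (i : Type0), forall (χ : i), Eq i χ χ) => σ) (elimNat (fun (ε : Nat) => forall (v : Type0), forall (o : v), Eq v o o) ((fun (t : forall (j : Type0), forall (τ : j), Eq j τ τ) => t) (fun (α : Type0) => fun (u : α) => (fun (g : Eq α u u) => g) (refl α u))) (fun (η : Nat) => fun (x : forall (ω : Type0), forall (z : ω), Eq ω z z) => x) zero)
  ~> elimNat (fun (σ : Nat) => forall (i : Type0), forall (χ : i), Eq i χ χ) ((fun (ε : forall (v : Type0), forall (o : v), Eq v o o) => ε) (fun (t : Type0) => fun (j : t) => (fun (τ : Eq t j j) => τ) (refl t j))) (fun (α : Nat) => fun (u : forall (g : Type0), forall (η : g), Eq g η η) => u) zero
  ~> (fun (σ : forall (i : Type0), forall (χ : i), Eq i χ χ) => σ) (fun (ε : Type0) => fun (v : ε) => (fun (o : Eq ε v v) => o) (refl ε v))
  ~> fun (σ : Type0) => fun (i : σ) => (fun (χ : Eq σ i i) => χ) (refl σ i)
  ~> fun (σ : Type0) => fun (i : σ) => refl σ i
the term's type:
  forall (σ : Type0), forall (i : σ), Eq σ i i


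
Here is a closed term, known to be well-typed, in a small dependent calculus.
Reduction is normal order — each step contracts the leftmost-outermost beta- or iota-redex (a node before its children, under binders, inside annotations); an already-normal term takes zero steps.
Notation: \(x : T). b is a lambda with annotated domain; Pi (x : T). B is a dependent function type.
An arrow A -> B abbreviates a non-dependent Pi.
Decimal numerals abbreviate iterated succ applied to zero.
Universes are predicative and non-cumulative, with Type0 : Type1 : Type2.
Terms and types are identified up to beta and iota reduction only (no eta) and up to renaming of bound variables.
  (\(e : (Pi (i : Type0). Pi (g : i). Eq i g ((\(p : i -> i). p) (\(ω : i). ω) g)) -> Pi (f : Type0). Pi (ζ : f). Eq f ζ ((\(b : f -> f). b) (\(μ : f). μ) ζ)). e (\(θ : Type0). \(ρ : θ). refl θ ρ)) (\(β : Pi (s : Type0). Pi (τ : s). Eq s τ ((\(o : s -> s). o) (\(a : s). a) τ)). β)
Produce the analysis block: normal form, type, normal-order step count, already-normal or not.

normal form:
  \(e : Type0). \(i : e). refl e i
inferred type:
  Pi (e : Type0). Pi (i : e). Eq e i i
normal-order step count: 2
already normal: no
first redex: a beta-redex


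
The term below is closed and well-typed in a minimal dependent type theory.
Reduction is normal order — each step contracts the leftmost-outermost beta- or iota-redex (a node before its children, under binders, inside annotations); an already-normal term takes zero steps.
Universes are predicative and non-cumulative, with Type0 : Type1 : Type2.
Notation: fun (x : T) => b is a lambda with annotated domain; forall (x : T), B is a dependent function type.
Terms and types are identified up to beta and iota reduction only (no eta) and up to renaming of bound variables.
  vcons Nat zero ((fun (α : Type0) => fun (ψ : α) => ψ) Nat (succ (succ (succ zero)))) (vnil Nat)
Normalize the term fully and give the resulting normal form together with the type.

reduced normal form:
  vcons Nat zero (succ (succ (succ zero))) (vnil Nat)
the term's type:
  Vec Nat (succ zero)


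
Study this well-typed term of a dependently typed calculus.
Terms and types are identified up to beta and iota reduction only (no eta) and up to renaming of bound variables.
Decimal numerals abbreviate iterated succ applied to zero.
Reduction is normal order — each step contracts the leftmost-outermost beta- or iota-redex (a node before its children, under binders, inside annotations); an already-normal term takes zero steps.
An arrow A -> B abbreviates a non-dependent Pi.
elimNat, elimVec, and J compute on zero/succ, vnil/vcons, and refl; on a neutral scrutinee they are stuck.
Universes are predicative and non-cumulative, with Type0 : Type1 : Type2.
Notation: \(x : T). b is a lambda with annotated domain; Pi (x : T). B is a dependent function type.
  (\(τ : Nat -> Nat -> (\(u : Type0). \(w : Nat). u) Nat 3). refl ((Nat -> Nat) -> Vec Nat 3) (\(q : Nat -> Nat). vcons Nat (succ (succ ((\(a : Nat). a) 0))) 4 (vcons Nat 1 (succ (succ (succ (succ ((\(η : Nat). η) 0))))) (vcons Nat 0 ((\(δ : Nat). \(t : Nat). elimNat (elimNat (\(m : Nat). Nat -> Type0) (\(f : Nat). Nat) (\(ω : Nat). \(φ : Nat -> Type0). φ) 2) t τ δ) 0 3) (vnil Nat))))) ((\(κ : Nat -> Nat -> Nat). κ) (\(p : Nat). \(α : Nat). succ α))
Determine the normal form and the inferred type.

reduced normal form:
  refl ((Nat -> Nat) -> Vec Nat 3) (\(τ : Nat -> Nat). vcons Nat 2 4 (vcons Nat 1 4 (vcons Nat 0 3 (vnil Nat))))
inferred type:
  Eq ((Nat -> Nat) -> Vec Nat 3) (\(τ : Nat -> Nat). vcons Nat 2 4 (vcons Nat 1 4 (vcons Nat 0 3 (vnil Nat)))) (\(u : Nat -> Nat). vcons Nat 2 4 (vcons Nat 1 4 (vcons Nat 0 3 (vnil Nat))))


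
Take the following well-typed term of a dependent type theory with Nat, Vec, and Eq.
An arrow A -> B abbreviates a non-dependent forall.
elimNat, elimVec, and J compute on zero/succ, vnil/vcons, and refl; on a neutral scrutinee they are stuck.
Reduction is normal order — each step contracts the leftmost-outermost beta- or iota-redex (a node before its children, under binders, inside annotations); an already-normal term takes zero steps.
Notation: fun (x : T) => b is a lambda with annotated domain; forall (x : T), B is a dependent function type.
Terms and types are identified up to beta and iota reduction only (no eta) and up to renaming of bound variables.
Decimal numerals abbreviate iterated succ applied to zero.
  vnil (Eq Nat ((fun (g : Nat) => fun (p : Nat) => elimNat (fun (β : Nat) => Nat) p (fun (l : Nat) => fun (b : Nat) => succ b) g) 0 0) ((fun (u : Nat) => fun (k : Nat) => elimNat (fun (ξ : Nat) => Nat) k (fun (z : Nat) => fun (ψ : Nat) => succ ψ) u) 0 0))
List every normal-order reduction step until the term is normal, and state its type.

reduction (normal order):
  vnil (Eq Nat ((fun (g : Nat) => fun (p : Nat) => elimNat (fun (β : Nat) => Nat) p (fun (l : Nat) => fun (b : Nat) => succ b) g) 0 0) ((fun (u : Nat) => fun (k : Nat) => elimNat (fun (ξ : Nat) => Nat) k (fun (z : Nat) => fun (ψ : Nat) => succ ψ) u) 0 0))
  ~> vnil (Eq Nat ((fun (g : Nat) => elimNat (fun (p : Nat) => Nat) g (fun (β : Nat) => fun (l : Nat) => succ l) 0) 0) ((fun (b : Nat) => fun (u : Nat) => elimNat (fun (k : Nat) => Nat) u (fun (ξ : Nat) => fun (z : Nat) => succ z) b) 0 0))
  ~> vnil (Eq Nat (elimNat (fun (g : Nat) => Nat) 0 (fun (p : Nat) => fun (β : Nat) => succ β) 0) ((fun (l : Nat) => fun (b : Nat) => elimNat (fun (u : Nat) => Nat) b (fun (k : Nat) => fun (ξ : Nat) => succ ξ) l) 0 0))
  ~> vnil (Eq Nat 0 ((fun (g : Nat) => fun (p : Nat) => elimNat (fun (β : Nat) => Nat) p (fun (l : Nat) => fun (b : Nat) => succ b) g) 0 0))
  ~> vnil (Eq Nat 0 ((fun (g : Nat) => elimNat (fun (p : Nat) => Nat) g (fun (β : Nat) => fun (l : Nat) => succ l) 0) 0))
  ~> vnil (Eq Nat 0 (elimNat (fun (g : Nat) => Nat) 0 (fun (p : Nat) => fun (β : Nat) => succ β) 0))
  ~> vnil (Eq Nat 0 0)
the term's type:
  Vec (Eq Nat 0 0) 0


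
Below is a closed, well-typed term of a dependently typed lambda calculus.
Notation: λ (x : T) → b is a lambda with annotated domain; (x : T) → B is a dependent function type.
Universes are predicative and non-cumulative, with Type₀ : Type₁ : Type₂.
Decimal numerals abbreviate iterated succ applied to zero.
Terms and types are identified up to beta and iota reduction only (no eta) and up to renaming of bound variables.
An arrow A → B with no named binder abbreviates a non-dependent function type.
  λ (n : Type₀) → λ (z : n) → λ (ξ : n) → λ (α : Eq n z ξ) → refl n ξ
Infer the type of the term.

type:
  (n : Type₀) → (z : n) → (ξ : n) → Eq n z ξ → Eq n ξ ξ


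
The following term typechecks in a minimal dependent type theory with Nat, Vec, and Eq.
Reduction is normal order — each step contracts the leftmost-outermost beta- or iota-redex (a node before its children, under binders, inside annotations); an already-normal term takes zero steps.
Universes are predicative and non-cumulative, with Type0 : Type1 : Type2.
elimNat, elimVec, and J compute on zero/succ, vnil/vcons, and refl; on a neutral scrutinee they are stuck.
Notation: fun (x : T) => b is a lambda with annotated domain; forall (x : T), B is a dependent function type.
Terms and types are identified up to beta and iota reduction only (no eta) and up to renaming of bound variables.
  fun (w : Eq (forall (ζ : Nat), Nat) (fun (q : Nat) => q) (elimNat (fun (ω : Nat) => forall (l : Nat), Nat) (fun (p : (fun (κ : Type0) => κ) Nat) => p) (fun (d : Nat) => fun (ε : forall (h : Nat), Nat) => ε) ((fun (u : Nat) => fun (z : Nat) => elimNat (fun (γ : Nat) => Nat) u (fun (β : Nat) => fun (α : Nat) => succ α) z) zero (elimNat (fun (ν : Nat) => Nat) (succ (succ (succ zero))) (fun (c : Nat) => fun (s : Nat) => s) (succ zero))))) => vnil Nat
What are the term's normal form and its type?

reduced normal form:
  fun (w : Eq (forall (ζ : Nat), Nat) (fun (q : Nat) => q) (fun (ω : Nat) => ω)) => vnil Nat
inferred type:
  forall (w : Eq (forall (ζ : Nat), Nat) (fun (q : Nat) => q) (fun (ω : Nat) => ω)), Vec Nat zero
observation: 27 normal-order steps normalize the term, beginning with a beta-redex.


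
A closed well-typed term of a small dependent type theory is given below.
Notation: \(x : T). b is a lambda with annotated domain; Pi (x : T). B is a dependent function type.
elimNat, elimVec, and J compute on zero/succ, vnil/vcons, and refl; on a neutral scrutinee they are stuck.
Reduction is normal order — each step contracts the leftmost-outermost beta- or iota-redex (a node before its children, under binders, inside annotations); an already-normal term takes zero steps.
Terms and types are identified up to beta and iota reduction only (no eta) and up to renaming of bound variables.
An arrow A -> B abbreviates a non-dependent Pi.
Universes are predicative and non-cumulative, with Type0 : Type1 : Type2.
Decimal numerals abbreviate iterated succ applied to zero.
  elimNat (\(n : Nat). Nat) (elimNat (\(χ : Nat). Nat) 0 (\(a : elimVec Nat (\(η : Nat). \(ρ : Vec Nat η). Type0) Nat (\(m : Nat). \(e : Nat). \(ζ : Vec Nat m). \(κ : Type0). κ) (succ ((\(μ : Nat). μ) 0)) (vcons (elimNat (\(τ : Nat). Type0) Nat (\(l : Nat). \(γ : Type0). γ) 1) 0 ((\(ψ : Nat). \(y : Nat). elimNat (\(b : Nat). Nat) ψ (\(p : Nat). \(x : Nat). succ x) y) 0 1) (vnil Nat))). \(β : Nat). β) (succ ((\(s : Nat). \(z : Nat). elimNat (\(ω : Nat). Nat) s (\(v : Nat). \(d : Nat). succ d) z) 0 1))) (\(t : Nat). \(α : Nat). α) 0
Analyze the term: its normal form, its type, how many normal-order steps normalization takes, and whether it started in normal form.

reduced normal form:
  0
type:
  Nat
normal-order step count: 20
already normal: no
first contracted redex: an elimNat iota-redex


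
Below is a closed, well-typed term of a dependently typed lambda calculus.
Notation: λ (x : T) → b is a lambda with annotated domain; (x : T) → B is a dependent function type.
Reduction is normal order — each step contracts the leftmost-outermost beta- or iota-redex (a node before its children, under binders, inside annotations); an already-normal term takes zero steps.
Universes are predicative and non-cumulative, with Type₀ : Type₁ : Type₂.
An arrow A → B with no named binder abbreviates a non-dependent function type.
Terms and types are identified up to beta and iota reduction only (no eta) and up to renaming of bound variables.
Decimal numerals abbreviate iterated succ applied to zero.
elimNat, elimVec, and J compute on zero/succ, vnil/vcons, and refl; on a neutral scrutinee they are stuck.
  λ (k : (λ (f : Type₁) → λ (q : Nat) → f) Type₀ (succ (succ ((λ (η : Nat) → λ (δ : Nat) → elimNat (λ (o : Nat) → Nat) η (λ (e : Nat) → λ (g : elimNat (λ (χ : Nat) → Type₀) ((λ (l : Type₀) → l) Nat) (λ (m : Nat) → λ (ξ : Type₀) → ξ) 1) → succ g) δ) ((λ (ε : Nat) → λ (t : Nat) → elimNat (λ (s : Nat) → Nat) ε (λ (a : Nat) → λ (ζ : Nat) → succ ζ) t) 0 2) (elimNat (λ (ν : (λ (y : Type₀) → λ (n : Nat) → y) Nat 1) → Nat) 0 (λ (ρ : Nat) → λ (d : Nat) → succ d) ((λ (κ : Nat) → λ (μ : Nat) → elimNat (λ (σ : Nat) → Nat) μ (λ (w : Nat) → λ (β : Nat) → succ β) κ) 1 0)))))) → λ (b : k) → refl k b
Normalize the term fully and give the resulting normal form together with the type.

normal form:
  λ (k : Type₀) → λ (f : k) → refl k f
the term's type:
  (k : Type₀) → (f : k) → Eq k f f
observation: normalization takes exactly 2 steps under the normal-order strategy.


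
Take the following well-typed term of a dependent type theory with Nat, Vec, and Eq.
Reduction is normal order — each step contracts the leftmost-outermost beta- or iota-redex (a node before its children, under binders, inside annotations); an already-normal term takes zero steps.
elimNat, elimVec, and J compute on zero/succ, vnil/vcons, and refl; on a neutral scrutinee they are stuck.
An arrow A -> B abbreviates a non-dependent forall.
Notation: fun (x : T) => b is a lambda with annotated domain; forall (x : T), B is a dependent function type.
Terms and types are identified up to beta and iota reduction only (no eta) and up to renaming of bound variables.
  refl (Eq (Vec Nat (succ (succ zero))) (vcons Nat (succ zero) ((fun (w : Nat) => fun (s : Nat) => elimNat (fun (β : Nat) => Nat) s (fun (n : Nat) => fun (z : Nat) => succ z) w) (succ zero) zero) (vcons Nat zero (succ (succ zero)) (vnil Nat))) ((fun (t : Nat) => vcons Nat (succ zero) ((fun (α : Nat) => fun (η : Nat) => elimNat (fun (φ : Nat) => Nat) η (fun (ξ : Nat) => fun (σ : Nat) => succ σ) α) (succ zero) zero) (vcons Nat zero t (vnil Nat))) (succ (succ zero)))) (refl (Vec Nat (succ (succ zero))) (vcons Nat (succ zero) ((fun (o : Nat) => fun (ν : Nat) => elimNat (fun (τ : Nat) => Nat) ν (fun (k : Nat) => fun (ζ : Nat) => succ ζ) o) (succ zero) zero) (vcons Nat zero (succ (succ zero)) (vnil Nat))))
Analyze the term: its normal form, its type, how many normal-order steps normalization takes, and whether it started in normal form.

normal form:
  refl (Eq (Vec Nat (succ (succ zero))) (vcons Nat (succ zero) (succ zero) (vcons Nat zero (succ (succ zero)) (vnil Nat))) (vcons Nat (succ zero) (succ zero) (vcons Nat zero (succ (succ zero)) (vnil Nat)))) (refl (Vec Nat (succ (succ zero))) (vcons Nat (succ zero) (succ zero) (vcons Nat zero (succ (succ zero)) (vnil Nat))))
inferred type:
  Eq (Eq (Vec Nat (succ (succ zero))) (vcons Nat (succ zero) (succ zero) (vcons Nat zero (succ (succ zero)) (vnil Nat))) (vcons Nat (succ zero) (succ zero) (vcons Nat zero (succ (succ zero)) (vnil Nat)))) (refl (Vec Nat (succ (succ zero))) (vcons Nat (succ zero) (succ zero) (vcons Nat zero (succ (succ zero)) (vnil Nat)))) (refl (Vec Nat (succ (succ zero))) (vcons Nat (succ zero) (succ zero) (vcons Nat zero (succ (succ zero)) (vnil Nat))))
reduction steps (normal order): 19
term was already normal: no
first contracted redex: a beta-redex


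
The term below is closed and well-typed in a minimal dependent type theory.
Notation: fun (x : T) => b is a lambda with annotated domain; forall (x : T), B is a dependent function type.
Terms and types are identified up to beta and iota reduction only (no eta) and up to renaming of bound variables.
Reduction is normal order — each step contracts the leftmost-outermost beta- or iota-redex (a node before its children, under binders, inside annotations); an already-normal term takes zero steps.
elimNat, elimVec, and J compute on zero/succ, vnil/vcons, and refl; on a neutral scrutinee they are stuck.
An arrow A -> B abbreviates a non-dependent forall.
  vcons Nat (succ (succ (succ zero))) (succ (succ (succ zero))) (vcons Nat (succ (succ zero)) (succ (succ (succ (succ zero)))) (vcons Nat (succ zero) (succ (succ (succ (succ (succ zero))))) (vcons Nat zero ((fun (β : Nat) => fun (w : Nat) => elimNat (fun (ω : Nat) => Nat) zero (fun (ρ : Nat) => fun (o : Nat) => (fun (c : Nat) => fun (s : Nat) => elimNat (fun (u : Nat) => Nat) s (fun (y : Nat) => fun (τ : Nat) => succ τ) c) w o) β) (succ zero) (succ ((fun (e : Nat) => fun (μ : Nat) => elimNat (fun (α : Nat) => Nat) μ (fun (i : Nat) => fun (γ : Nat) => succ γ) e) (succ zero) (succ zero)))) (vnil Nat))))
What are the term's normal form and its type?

resulting normal form:
  vcons Nat (succ (succ (succ zero))) (succ (succ (succ zero))) (vcons Nat (succ (succ zero)) (succ (succ (succ (succ zero)))) (vcons Nat (succ zero) (succ (succ (succ (succ (succ zero))))) (vcons Nat zero (succ (succ (succ zero))) (vnil Nat))))
type:
  Vec Nat (succ (succ (succ (succ zero))))


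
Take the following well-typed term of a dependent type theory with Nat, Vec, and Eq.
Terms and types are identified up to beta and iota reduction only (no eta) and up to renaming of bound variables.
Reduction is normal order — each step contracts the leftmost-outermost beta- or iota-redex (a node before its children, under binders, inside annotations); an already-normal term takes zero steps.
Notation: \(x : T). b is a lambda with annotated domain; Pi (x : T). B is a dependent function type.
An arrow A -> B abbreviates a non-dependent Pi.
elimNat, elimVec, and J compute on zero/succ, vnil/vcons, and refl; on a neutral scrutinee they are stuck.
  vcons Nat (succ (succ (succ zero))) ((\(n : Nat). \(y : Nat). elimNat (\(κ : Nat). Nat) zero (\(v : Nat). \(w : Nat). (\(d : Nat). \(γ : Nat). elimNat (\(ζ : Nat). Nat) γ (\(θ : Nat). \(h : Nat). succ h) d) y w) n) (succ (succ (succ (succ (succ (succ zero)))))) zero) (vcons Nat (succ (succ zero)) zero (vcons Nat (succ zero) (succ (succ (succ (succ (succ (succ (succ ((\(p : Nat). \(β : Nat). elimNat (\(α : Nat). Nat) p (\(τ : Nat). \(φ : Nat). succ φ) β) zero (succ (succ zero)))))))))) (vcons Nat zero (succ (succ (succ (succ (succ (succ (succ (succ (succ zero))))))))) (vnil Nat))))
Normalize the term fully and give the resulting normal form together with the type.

resulting normal form:
  vcons Nat (succ (succ (succ zero))) zero (vcons Nat (succ (succ zero)) zero (vcons Nat (succ zero) (succ (succ (succ (succ (succ (succ (succ (succ (succ zero))))))))) (vcons Nat zero (succ (succ (succ (succ (succ (succ (succ (succ (succ zero))))))))) (vnil Nat))))
inferred type:
  Vec Nat (succ (succ (succ (succ zero))))
observation: contracting a beta-redex first, the term normalizes in 48 steps.


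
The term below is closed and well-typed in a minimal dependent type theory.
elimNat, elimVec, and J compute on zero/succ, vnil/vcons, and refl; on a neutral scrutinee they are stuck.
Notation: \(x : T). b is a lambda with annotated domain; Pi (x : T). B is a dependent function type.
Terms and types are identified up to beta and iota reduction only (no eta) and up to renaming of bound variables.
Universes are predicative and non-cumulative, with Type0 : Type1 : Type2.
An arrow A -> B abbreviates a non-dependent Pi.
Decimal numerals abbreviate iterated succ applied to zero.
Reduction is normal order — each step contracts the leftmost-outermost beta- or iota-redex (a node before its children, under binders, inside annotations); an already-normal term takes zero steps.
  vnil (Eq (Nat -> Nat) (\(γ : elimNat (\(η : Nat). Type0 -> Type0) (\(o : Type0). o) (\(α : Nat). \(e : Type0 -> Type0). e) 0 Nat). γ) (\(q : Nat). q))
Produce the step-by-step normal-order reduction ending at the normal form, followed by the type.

reduction (normal order):
  vnil (Eq (Nat -> Nat) (\(γ : elimNat (\(η : Nat). Type0 -> Type0) (\(o : Type0). o) (\(α : Nat). \(e : Type0 -> Type0). e) 0 Nat). γ) (\(q : Nat). q))
  ~> vnil (Eq (Nat -> Nat) (\(γ : (\(η : Type0). η) Nat). γ) (\(o : Nat). o))
  ~> vnil (Eq (Nat -> Nat) (\(γ : Nat). γ) (\(η : Nat). η))
type:
  Vec (Eq (Nat -> Nat) (\(γ : Nat). γ) (\(η : Nat). η)) 0


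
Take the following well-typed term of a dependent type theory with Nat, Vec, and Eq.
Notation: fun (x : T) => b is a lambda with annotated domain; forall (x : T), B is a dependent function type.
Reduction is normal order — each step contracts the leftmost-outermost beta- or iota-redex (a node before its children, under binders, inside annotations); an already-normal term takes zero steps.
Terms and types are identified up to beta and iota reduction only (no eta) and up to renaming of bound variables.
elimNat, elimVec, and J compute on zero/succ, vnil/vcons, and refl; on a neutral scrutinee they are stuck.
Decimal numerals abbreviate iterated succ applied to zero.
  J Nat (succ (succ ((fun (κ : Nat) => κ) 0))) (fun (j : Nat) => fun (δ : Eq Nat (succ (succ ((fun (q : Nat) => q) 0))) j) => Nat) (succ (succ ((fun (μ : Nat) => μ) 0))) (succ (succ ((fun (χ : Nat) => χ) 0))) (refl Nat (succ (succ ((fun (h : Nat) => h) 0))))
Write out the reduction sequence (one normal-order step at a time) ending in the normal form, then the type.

reduction (normal order):
  J Nat (succ (succ ((fun (κ : Nat) => κ) 0))) (fun (j : Nat) => fun (δ : Eq Nat (succ (succ ((fun (q : Nat) => q) 0))) j) => Nat) (succ (succ ((fun (μ : Nat) => μ) 0))) (succ (succ ((fun (χ : Nat) => χ) 0))) (refl Nat (succ (succ ((fun (h : Nat) => h) 0))))
  ~> succ (succ ((fun (κ : Nat) => κ) 0))
  ~> 2
type:
  Nat


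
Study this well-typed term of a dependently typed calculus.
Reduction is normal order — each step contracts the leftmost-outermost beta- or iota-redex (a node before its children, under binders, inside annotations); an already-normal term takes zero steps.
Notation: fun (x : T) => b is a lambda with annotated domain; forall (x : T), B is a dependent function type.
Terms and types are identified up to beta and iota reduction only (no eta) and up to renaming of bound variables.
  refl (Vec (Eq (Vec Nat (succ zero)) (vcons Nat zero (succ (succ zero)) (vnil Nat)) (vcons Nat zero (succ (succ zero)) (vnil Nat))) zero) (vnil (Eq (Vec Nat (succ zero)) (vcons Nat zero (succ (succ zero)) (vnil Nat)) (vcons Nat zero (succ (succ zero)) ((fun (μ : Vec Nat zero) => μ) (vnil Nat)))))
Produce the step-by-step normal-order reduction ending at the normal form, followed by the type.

normal-order reduction sequence:
  refl (Vec (Eq (Vec Nat (succ zero)) (vcons Nat zero (succ (succ zero)) (vnil Nat)) (vcons Nat zero (succ (succ zero)) (vnil Nat))) zero) (vnil (Eq (Vec Nat (succ zero)) (vcons Nat zero (succ (succ zero)) (vnil Nat)) (vcons Nat zero (succ (succ zero)) ((fun (μ : Vec Nat zero) => μ) (vnil Nat)))))
  ~> refl (Vec (Eq (Vec Nat (succ zero)) (vcons Nat zero (succ (succ zero)) (vnil Nat)) (vcons Nat zero (succ (succ zero)) (vnil Nat))) zero) (vnil (Eq (Vec Nat (succ zero)) (vcons Nat zero (succ (succ zero)) (vnil Nat)) (vcons Nat zero (succ (succ zero)) (vnil Nat))))
type:
  Eq (Vec (Eq (Vec Nat (succ zero)) (vcons Nat zero (succ (succ zero)) (vnil Nat)) (vcons Nat zero (succ (succ zero)) (vnil Nat))) zero) (vnil (Eq (Vec Nat (succ zero)) (vcons Nat zero (succ (succ zero)) (vnil Nat)) (vcons Nat zero (succ (succ zero)) (vnil Nat)))) (vnil (Eq (Vec Nat (succ zero)) (vcons Nat zero (succ (succ zero)) (vnil Nat)) (vcons Nat zero (succ (succ zero)) (vnil Nat))))


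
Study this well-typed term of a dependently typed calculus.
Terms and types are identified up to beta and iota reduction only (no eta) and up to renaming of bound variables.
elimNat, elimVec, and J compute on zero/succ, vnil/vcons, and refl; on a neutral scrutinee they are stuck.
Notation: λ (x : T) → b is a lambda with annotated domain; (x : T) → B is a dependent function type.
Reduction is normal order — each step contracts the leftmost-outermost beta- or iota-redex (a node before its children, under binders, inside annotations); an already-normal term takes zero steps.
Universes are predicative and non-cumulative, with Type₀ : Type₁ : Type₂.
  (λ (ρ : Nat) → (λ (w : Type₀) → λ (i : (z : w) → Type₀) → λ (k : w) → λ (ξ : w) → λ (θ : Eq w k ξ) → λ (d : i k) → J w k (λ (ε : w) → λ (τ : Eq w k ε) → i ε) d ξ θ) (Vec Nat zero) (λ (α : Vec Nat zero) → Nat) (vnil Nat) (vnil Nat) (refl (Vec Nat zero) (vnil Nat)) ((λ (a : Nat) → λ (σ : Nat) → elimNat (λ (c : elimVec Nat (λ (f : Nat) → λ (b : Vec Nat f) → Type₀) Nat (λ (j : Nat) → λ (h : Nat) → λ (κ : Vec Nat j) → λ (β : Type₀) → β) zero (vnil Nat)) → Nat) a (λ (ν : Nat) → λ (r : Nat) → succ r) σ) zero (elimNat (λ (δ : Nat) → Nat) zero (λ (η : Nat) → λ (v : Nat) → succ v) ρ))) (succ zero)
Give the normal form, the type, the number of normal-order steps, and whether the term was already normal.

normal form:
  succ zero
the term's type:
  Nat
normal-order step count: 19
already normal: no
first redex: a beta-redex


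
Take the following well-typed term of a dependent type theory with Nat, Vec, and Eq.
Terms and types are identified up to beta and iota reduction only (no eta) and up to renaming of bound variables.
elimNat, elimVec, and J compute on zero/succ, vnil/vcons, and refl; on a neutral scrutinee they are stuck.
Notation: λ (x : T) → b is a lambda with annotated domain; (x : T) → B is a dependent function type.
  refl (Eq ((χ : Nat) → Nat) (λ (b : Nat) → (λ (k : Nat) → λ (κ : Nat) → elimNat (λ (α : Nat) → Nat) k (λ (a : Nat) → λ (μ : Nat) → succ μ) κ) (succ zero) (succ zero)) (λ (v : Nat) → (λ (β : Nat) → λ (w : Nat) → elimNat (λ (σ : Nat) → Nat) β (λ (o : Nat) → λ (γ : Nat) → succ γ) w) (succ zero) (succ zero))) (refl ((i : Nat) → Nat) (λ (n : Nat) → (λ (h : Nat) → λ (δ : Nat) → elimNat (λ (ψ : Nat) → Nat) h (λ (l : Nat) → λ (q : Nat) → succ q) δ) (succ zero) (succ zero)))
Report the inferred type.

the term's type:
  Eq (Eq ((χ : Nat) → Nat) (λ (b : Nat) → succ (succ zero)) (λ (k : Nat) → succ (succ zero))) (refl ((κ : Nat) → Nat) (λ (α : Nat) → succ (succ zero))) (refl ((a : Nat) → Nat) (λ (μ : Nat) → succ (succ zero)))


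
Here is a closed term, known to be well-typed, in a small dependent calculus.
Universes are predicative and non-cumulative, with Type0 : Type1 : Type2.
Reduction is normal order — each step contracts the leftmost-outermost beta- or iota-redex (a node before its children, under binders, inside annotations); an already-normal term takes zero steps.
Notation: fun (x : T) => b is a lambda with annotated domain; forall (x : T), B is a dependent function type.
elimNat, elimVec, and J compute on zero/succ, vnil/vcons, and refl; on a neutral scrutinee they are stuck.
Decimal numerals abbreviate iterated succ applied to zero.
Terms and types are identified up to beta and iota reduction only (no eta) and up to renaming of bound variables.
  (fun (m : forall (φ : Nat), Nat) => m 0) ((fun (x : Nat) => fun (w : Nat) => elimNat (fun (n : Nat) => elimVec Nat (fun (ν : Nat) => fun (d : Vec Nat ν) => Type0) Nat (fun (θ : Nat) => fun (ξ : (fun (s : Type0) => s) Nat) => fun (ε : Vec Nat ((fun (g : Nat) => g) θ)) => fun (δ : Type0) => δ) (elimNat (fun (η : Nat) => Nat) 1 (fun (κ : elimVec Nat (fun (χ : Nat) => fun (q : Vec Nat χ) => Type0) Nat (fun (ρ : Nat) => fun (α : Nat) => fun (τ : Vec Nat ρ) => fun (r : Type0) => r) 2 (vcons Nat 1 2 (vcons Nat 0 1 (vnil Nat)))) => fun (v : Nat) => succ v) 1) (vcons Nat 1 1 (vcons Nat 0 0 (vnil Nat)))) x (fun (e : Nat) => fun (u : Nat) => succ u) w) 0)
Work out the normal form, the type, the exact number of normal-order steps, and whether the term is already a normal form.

reduced normal form:
  0
the term's type:
  Nat
reduction steps (normal order): 4
started in normal form: no
first redex: a beta-redex


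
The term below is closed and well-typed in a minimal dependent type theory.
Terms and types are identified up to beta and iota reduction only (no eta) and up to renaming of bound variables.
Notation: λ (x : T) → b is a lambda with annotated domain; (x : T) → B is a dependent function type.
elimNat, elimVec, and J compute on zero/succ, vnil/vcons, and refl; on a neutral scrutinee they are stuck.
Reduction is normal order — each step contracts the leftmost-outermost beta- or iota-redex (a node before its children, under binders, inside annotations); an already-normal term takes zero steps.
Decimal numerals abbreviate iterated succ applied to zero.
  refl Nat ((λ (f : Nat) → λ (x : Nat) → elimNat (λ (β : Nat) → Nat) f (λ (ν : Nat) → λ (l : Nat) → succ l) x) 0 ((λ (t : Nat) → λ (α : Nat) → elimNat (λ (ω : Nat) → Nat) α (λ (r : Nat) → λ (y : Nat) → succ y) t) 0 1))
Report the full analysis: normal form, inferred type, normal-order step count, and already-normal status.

resulting normal form:
  refl Nat 1
type:
  Eq Nat 1 1
normal-order step count: 9
started in normal form: no
first redex: a beta-redex


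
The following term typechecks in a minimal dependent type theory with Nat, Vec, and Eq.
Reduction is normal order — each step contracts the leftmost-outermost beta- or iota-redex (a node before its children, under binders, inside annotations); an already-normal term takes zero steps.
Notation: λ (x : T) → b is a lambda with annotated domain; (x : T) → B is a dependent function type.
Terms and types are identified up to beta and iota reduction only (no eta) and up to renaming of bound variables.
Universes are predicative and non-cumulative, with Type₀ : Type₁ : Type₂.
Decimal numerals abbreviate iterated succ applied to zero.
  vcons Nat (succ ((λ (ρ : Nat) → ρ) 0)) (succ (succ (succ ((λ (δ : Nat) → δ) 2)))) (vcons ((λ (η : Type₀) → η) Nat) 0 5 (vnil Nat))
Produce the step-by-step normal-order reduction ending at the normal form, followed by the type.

reduction (normal order):
  vcons Nat (succ ((λ (ρ : Nat) → ρ) 0)) (succ (succ (succ ((λ (δ : Nat) → δ) 2)))) (vcons ((λ (η : Type₀) → η) Nat) 0 5 (vnil Nat))
  ~> vcons Nat 1 (succ (succ (succ ((λ (ρ : Nat) → ρ) 2)))) (vcons ((λ (δ : Type₀) → δ) Nat) 0 5 (vnil Nat))
  ~> vcons Nat 1 5 (vcons ((λ (ρ : Type₀) → ρ) Nat) 0 5 (vnil Nat))
  ~> vcons Nat 1 5 (vcons Nat 0 5 (vnil Nat))
type:
  Vec Nat 2


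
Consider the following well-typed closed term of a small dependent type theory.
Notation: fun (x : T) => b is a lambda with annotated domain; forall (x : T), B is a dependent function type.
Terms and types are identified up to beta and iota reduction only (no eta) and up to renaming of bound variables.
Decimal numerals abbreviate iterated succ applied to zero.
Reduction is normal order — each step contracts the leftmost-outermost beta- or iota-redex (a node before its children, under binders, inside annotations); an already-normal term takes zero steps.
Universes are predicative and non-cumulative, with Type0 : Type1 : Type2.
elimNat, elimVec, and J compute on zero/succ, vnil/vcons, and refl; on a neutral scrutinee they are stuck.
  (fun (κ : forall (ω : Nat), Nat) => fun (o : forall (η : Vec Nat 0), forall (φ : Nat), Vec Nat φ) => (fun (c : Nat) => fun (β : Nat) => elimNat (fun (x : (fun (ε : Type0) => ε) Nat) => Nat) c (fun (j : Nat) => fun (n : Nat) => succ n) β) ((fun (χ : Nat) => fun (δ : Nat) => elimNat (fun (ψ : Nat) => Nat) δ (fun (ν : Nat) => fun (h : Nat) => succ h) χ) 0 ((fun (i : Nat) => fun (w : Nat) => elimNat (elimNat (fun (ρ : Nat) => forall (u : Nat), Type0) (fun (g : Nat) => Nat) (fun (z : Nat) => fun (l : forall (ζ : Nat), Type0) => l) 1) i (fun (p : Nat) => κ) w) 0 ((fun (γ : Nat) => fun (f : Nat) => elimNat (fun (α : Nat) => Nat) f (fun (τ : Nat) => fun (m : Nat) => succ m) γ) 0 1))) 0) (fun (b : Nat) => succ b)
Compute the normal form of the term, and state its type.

normal form:
  fun (κ : forall (ω : Vec Nat 0), forall (o : Nat), Vec Nat o) => 1
inferred type:
  forall (κ : forall (ω : Vec Nat 0), forall (o : Nat), Vec Nat o), Nat


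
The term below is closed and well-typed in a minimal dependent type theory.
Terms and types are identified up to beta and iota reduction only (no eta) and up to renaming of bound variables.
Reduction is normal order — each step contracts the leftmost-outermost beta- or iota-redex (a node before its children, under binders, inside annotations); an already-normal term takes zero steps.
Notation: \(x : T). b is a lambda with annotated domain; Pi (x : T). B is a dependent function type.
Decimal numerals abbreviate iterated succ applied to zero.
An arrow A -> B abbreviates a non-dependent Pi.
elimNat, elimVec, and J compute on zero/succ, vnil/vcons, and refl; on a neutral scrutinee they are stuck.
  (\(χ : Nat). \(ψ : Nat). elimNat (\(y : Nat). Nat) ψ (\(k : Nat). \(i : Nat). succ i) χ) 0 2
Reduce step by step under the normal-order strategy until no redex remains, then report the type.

reduction (normal order):
  (\(χ : Nat). \(ψ : Nat). elimNat (\(y : Nat). Nat) ψ (\(k : Nat). \(i : Nat). succ i) χ) 0 2
  ~> (\(χ : Nat). elimNat (\(ψ : Nat). Nat) χ (\(y : Nat). \(k : Nat). succ k) 0) 2
  ~> elimNat (\(χ : Nat). Nat) 2 (\(ψ : Nat). \(y : Nat). succ y) 0
  ~> 2
inferred type:
  Nat


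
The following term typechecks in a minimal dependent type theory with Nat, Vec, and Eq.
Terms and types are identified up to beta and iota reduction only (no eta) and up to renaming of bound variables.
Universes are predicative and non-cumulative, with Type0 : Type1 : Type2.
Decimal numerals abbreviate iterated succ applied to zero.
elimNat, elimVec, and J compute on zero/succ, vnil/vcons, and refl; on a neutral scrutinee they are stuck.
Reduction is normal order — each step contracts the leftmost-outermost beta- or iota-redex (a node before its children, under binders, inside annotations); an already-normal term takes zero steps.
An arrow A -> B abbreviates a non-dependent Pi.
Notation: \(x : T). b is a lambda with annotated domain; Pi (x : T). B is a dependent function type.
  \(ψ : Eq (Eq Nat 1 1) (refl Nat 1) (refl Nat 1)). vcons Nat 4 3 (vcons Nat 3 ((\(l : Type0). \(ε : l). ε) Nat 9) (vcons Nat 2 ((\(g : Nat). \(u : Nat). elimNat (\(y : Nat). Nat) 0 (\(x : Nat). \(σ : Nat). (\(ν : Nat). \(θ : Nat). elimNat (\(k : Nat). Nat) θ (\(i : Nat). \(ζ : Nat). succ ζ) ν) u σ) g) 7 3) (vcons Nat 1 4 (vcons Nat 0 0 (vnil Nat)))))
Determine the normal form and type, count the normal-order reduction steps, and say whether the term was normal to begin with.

normal form:
  \(ψ : Eq (Eq Nat 1 1) (refl Nat 1) (refl Nat 1)). vcons Nat 4 3 (vcons Nat 3 9 (vcons Nat 2 21 (vcons Nat 1 4 (vcons Nat 0 0 (vnil Nat)))))
type:
  Eq (Eq Nat 1 1) (refl Nat 1) (refl Nat 1) -> Vec Nat 5
normal-order step count: 110
term was already normal: no
first redex: a beta-redex


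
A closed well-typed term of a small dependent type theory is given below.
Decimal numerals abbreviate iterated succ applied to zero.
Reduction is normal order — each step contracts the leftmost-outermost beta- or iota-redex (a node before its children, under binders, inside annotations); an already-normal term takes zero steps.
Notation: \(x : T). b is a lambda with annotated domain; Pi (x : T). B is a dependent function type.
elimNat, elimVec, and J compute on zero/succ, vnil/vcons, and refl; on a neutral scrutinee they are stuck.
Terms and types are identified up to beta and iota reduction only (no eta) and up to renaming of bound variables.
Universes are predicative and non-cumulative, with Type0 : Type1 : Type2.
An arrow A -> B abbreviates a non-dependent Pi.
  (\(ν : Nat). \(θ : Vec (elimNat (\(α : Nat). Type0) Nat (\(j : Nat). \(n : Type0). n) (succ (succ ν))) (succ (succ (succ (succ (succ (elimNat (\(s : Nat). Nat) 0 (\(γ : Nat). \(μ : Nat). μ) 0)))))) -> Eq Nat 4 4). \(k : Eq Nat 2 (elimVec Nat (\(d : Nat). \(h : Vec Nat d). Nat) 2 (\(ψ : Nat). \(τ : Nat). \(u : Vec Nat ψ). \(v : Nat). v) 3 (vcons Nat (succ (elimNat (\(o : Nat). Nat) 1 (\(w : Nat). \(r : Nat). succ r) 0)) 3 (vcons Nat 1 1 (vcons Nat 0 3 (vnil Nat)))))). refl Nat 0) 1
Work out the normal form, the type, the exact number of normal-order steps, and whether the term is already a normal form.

reduced normal form:
  \(ν : Vec Nat 5 -> Eq Nat 4 4). \(θ : Eq Nat 2 2). refl Nat 0
the term's type:
  (Vec Nat 5 -> Eq Nat 4 4) -> Eq Nat 2 2 -> Eq Nat 0 0
reduction steps (normal order): 28
term was already normal: no
first redex: a beta-redex


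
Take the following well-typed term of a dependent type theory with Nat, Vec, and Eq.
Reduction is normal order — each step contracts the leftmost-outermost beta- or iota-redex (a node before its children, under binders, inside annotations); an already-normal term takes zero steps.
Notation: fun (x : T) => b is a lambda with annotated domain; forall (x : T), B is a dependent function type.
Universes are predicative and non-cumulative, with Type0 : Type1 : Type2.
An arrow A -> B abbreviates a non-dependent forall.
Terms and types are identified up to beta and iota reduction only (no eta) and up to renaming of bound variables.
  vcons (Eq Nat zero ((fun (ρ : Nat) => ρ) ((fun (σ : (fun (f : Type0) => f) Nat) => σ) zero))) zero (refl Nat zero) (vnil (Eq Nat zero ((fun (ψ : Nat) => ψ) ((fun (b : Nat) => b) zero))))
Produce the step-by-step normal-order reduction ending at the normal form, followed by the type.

reduction (normal order):
  vcons (Eq Nat zero ((fun (ρ : Nat) => ρ) ((fun (σ : (fun (f : Type0) => f) Nat) => σ) zero))) zero (refl Nat zero) (vnil (Eq Nat zero ((fun (ψ : Nat) => ψ) ((fun (b : Nat) => b) zero))))
  ~> vcons (Eq Nat zero ((fun (ρ : (fun (σ : Type0) => σ) Nat) => ρ) zero)) zero (refl Nat zero) (vnil (Eq Nat zero ((fun (f : Nat) => f) ((fun (ψ : Nat) => ψ) zero))))
  ~> vcons (Eq Nat zero zero) zero (refl Nat zero) (vnil (Eq Nat zero ((fun (ρ : Nat) => ρ) ((fun (σ : Nat) => σ) zero))))
  ~> vcons (Eq Nat zero zero) zero (refl Nat zero) (vnil (Eq Nat zero ((fun (ρ : Nat) => ρ) zero)))
  ~> vcons (Eq Nat zero zero) zero (refl Nat zero) (vnil (Eq Nat zero zero))
inferred type:
  Vec (Eq Nat zero zero) (succ zero)


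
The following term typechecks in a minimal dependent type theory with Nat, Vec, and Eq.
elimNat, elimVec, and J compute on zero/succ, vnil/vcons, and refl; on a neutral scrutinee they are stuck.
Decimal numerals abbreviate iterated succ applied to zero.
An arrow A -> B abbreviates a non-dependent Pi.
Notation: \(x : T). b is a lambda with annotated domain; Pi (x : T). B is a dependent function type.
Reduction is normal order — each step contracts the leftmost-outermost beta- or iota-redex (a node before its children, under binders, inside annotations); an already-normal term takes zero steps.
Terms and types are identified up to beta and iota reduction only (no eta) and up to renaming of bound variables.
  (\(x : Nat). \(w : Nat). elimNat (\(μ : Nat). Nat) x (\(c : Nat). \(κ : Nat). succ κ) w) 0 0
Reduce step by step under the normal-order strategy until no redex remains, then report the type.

reduction (normal order):
  (\(x : Nat). \(w : Nat). elimNat (\(μ : Nat). Nat) x (\(c : Nat). \(κ : Nat). succ κ) w) 0 0
  ~> (\(x : Nat). elimNat (\(w : Nat). Nat) 0 (\(μ : Nat). \(c : Nat). succ c) x) 0
  ~> elimNat (\(x : Nat). Nat) 0 (\(w : Nat). \(μ : Nat). succ μ) 0
  ~> 0
inferred type:
  Nat
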